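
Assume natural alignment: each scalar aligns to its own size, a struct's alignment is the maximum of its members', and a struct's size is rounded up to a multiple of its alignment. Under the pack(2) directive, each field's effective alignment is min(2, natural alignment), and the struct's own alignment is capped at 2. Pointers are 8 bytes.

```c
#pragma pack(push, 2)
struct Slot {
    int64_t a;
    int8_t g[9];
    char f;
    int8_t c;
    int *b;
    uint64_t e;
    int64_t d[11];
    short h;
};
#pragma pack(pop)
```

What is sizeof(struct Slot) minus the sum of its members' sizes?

a at 0 (size 8, align 2) → ends 8
g at 8 (size 9, align 1) → ends 17
f at 17 (size 1, align 1) → ends 18
c at 18 (size 1, align 1) → ends 19
pad 1 to align 2 for b
b at 20 (size 8, align 2) → ends 28
e at 28 (size 8, align 2) → ends 36
d at 36 (size 88, align 2) → ends 124
h at 124 (size 2, align 2) → ends 126
total 126 bytes, alignment 2
data bytes 125, size 126 → padding 1

1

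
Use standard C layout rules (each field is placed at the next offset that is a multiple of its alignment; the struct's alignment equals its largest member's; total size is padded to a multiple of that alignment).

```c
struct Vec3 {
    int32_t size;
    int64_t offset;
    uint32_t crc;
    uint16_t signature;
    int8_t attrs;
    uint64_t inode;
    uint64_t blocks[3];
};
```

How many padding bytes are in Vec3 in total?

5

0..4  size  (4B, 4-aligned)
4..8  -- padding (4B)
8..16  offset  (8B, 8-aligned)
16..20  crc  (4B, 4-aligned)
20..22  signature  (2B, 2-aligned)
22..23  attrs  (1B, 1-aligned)
23..24  -- padding (1B)
24..32  inode  (8B, 8-aligned)
32..56  blocks  (24B, 8-aligned)
sizeof = 56, alignof = 8
data bytes 51, size 56 → padding 5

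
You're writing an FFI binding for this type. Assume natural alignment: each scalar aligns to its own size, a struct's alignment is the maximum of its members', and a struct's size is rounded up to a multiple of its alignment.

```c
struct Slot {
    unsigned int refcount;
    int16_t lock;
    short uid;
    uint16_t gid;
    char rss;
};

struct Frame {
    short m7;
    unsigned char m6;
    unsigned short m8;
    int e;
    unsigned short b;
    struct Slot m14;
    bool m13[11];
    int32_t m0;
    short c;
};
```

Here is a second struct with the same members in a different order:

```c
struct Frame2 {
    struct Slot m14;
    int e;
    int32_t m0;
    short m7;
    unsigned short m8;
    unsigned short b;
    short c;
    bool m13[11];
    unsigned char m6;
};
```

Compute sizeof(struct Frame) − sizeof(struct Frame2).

8

Slot: 0..4  refcount  (4B, 4-aligned); 4..6  lock  (2B, 2-aligned); 6..8  uid  (2B, 2-aligned); 8..10  gid  (2B, 2-aligned); 10..11  rss  (1B, 1-aligned); 11..12  -- tail padding (1B); sizeof = 12, alignof = 4
0..2  m7  (2B, 2-aligned)
2..3  m6  (1B, 1-aligned)
3..4  -- padding (1B)
4..6  m8  (2B, 2-aligned)
6..8  -- padding (2B)
8..12  e  (4B, 4-aligned)
12..14  b  (2B, 2-aligned)
14..16  -- padding (2B)
16..28  m14  (12B, 4-aligned)
28..39  m13  (11B, 1-aligned)
39..40  -- padding (1B)
40..44  m0  (4B, 4-aligned)
44..46  c  (2B, 2-aligned)
46..48  -- tail padding (2B)
sizeof = 48, alignof = 4
— Frame2 —
0..12  m14  (12B, 4-aligned)
12..16  e  (4B, 4-aligned)
16..20  m0  (4B, 4-aligned)
20..22  m7  (2B, 2-aligned)
22..24  m8  (2B, 2-aligned)
24..26  b  (2B, 2-aligned)
26..28  c  (2B, 2-aligned)
28..39  m13  (11B, 1-aligned)
39..40  m6  (1B, 1-aligned)
sizeof = 40, alignof = 4
48 − 40 = 8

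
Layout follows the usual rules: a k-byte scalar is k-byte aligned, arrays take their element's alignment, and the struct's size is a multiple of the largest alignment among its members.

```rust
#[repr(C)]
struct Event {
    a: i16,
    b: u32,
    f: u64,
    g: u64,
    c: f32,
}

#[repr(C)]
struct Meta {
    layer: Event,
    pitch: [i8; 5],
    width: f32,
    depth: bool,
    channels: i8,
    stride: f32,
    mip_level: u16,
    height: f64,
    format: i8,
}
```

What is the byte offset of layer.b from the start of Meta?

4

Event: @0: a [2B, align 2] → 2; +2 pad (align 4); @4: b [4B, align 4] → 8; @8: f [8B, align 8] → 16; @16: g [8B, align 8] → 24; @24: c [4B, align 4] → 28; +4 tail pad (align 8); size 32, align 8
@0: layer [32B, align 8] → 32
within Event: b at 4
0 + 4 = 4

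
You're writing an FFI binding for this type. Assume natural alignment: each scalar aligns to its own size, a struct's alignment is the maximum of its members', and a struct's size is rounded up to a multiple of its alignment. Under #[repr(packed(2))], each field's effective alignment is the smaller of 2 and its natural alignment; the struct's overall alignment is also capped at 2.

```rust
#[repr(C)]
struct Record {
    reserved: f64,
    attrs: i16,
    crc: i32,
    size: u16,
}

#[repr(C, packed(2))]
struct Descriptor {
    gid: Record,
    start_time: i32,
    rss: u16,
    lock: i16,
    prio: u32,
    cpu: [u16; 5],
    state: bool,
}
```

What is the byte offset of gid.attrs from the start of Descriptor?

Record: reserved at 0 (size 8, align 8) → ends 8; attrs at 8 (size 2, align 2) → ends 10; pad 2 to align 4 for crc; crc at 12 (size 4, align 4) → ends 16; size at 16 (size 2, align 2) → ends 18; tail pad 6 to reach multiple of 8; total 24 bytes, alignment 8
gid at 0 (size 24, align 2) → ends 24
within Record: attrs at 8
0 + 8 = 8

8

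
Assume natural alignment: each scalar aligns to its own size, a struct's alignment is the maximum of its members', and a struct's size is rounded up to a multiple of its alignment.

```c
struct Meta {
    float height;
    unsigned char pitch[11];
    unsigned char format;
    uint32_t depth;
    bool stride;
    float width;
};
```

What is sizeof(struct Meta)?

height at 0 (size 4, align 4) → ends 4
pitch at 4 (size 11, align 1) → ends 15
format at 15 (size 1, align 1) → ends 16
depth at 16 (size 4, align 4) → ends 20
stride at 20 (size 1, align 1) → ends 21
pad 3 to align 4 for width
width at 24 (size 4, align 4) → ends 28
total 28 bytes, alignment 4

28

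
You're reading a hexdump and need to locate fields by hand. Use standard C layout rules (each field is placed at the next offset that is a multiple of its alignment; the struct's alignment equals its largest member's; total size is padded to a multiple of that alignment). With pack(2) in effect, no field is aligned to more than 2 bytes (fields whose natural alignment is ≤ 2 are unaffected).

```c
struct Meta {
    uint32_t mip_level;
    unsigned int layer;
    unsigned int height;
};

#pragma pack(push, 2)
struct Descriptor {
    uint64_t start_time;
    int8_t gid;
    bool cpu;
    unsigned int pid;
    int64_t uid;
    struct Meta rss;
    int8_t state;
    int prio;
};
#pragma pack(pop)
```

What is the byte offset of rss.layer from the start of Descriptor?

Meta: 0..4  mip_level  (4B, 4-aligned); 4..8  layer  (4B, 4-aligned); 8..12  height  (4B, 4-aligned); sizeof = 12, alignof = 4
0..8  start_time  (8B, 2-aligned)
8..9  gid  (1B, 1-aligned)
9..10  cpu  (1B, 1-aligned)
10..14  pid  (4B, 2-aligned)
14..22  uid  (8B, 2-aligned)
22..34  rss  (12B, 2-aligned)
within Meta: layer at 4
22 + 4 = 26

26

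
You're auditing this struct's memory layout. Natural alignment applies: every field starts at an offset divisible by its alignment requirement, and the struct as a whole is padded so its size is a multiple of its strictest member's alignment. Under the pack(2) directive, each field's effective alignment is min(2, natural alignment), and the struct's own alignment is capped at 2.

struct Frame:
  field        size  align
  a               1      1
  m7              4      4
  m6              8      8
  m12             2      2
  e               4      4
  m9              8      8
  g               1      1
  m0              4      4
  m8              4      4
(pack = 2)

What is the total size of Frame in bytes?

@0: a [1B, align 1] → 1
+1 pad (align 2)
@2: m7 [4B, align 2] → 6
@6: m6 [8B, align 2] → 14
@14: m12 [2B, align 2] → 16
@16: e [4B, align 2] → 20
@20: m9 [8B, align 2] → 28
@28: g [1B, align 1] → 29
+1 pad (align 2)
@30: m0 [4B, align 2] → 34
@34: m8 [4B, align 2] → 38
size 38, align 2

38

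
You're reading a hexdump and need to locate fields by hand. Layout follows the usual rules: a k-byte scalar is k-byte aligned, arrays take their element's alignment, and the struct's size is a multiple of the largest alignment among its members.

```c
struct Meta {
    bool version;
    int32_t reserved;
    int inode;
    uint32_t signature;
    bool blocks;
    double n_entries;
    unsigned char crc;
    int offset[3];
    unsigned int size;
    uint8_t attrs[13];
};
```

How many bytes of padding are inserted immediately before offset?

@0: version [1B, align 1] → 1
+3 pad (align 4)
@4: reserved [4B, align 4] → 8
@8: inode [4B, align 4] → 12
@12: signature [4B, align 4] → 16
@16: blocks [1B, align 1] → 17
+7 pad (align 8)
@24: n_entries [8B, align 8] → 32
@32: crc [1B, align 1] → 33
+3 pad (align 4)
@36: offset [12B, align 4] → 48

3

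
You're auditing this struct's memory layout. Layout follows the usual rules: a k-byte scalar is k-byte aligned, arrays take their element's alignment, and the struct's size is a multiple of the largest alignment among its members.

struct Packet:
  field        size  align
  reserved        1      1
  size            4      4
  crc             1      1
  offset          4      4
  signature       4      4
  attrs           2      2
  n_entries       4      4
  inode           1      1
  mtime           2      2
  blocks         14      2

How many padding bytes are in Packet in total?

11

@0: reserved [1B, align 1] → 1
+3 pad (align 4)
@4: size [4B, align 4] → 8
@8: crc [1B, align 1] → 9
+3 pad (align 4)
@12: offset [4B, align 4] → 16
@16: signature [4B, align 4] → 20
@20: attrs [2B, align 2] → 22
+2 pad (align 4)
@24: n_entries [4B, align 4] → 28
@28: inode [1B, align 1] → 29
+1 pad (align 2)
@30: mtime [2B, align 2] → 32
@32: blocks [14B, align 2] → 46
+2 tail pad (align 4)
size 48, align 4
data bytes 37, size 48 → padding 11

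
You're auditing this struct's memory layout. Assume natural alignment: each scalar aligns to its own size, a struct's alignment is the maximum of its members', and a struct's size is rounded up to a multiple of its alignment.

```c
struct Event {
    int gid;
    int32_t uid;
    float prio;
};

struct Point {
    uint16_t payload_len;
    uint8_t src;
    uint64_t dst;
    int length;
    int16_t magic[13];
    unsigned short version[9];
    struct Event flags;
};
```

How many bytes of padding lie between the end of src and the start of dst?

Event: gid at 0 (size 4, align 4) → ends 4; uid at 4 (size 4, align 4) → ends 8; prio at 8 (size 4, align 4) → ends 12; total 12 bytes, alignment 4
payload_len at 0 (size 2, align 2) → ends 2
src at 2 (size 1, align 1) → ends 3
pad 5 to align 8 for dst
dst at 8 (size 8, align 8) → ends 16

5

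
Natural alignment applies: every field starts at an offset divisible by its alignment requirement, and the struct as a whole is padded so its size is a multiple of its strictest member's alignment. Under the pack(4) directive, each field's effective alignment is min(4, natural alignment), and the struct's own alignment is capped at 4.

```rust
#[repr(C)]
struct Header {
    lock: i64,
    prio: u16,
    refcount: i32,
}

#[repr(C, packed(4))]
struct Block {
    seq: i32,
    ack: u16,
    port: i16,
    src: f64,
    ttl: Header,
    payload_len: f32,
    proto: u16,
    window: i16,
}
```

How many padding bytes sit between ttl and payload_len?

0

Header: 0..8  lock  (8B, 8-aligned); 8..10  prio  (2B, 2-aligned); 10..12  -- padding (2B); 12..16  refcount  (4B, 4-aligned); sizeof = 16, alignof = 8
0..4  seq  (4B, 4-aligned)
4..6  ack  (2B, 2-aligned)
6..8  port  (2B, 2-aligned)
8..16  src  (8B, 4-aligned)
16..32  ttl  (16B, 4-aligned)
32..36  payload_len  (4B, 4-aligned)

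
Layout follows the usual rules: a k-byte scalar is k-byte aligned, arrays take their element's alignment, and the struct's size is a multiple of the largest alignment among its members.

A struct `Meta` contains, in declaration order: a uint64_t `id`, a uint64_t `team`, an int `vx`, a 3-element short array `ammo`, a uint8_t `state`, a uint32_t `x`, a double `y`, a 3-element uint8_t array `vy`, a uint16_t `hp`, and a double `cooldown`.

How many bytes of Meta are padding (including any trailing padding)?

4

id at 0 (size 8, align 8) → ends 8
team at 8 (size 8, align 8) → ends 16
vx at 16 (size 4, align 4) → ends 20
ammo at 20 (size 6, align 2) → ends 26
state at 26 (size 1, align 1) → ends 27
pad 1 to align 4 for x
x at 28 (size 4, align 4) → ends 32
y at 32 (size 8, align 8) → ends 40
vy at 40 (size 3, align 1) → ends 43
pad 1 to align 2 for hp
hp at 44 (size 2, align 2) → ends 46
pad 2 to align 8 for cooldown
cooldown at 48 (size 8, align 8) → ends 56
total 56 bytes, alignment 8
data bytes 52, size 56 → padding 4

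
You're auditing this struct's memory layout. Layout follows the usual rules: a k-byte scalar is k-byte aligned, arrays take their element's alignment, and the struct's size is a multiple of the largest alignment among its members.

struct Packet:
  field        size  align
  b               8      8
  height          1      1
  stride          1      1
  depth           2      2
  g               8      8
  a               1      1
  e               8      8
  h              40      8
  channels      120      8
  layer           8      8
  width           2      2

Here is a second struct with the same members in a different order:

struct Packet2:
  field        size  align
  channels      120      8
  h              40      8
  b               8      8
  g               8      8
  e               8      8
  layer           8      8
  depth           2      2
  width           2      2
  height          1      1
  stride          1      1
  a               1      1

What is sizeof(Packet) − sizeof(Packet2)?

@0: b [8B, align 8] → 8
@8: height [1B, align 1] → 9
@9: stride [1B, align 1] → 10
@10: depth [2B, align 2] → 12
+4 pad (align 8)
@16: g [8B, align 8] → 24
@24: a [1B, align 1] → 25
+7 pad (align 8)
@32: e [8B, align 8] → 40
@40: h [40B, align 8] → 80
@80: channels [120B, align 8] → 200
@200: layer [8B, align 8] → 208
@208: width [2B, align 2] → 210
+6 tail pad (align 8)
size 216, align 8
— Packet2 —
@0: channels [120B, align 8] → 120
@120: h [40B, align 8] → 160
@160: b [8B, align 8] → 168
@168: g [8B, align 8] → 176
@176: e [8B, align 8] → 184
@184: layer [8B, align 8] → 192
@192: depth [2B, align 2] → 194
@194: width [2B, align 2] → 196
@196: height [1B, align 1] → 197
@197: stride [1B, align 1] → 198
@198: a [1B, align 1] → 199
+1 tail pad (align 8)
size 200, align 8
216 − 200 = 16

16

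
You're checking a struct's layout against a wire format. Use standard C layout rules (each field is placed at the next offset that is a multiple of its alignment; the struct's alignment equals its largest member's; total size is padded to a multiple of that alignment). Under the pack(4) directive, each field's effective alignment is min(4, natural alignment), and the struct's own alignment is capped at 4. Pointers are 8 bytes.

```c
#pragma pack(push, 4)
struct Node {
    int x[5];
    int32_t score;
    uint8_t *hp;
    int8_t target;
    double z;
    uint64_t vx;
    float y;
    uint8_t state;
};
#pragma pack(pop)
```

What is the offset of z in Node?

36

x at 0 (size 20, align 4) → ends 20
score at 20 (size 4, align 4) → ends 24
hp at 24 (size 8, align 4) → ends 32
target at 32 (size 1, align 1) → ends 33
pad 3 to align 4 for z
z at 36 (size 8, align 4) → ends 44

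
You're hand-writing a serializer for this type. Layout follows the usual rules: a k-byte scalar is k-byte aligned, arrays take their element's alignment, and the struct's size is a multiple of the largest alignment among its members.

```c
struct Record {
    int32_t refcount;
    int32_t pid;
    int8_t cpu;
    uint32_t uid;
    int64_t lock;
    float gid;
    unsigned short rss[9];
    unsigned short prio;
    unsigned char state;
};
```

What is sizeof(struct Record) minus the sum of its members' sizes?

10

0..4  refcount  (4B, 4-aligned)
4..8  pid  (4B, 4-aligned)
8..9  cpu  (1B, 1-aligned)
9..12  -- padding (3B)
12..16  uid  (4B, 4-aligned)
16..24  lock  (8B, 8-aligned)
24..28  gid  (4B, 4-aligned)
28..46  rss  (18B, 2-aligned)
46..48  prio  (2B, 2-aligned)
48..49  state  (1B, 1-aligned)
49..56  -- tail padding (7B)
sizeof = 56, alignof = 8
data bytes 46, size 56 → padding 10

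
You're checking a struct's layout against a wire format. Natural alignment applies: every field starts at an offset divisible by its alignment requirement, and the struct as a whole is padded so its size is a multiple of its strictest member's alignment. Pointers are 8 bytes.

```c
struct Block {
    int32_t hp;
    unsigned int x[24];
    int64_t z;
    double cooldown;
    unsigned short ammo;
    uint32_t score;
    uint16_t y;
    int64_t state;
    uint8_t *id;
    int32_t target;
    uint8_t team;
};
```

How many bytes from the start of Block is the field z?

hp at 0 (size 4, align 4) → ends 4
x at 4 (size 96, align 4) → ends 100
pad 4 to align 8 for z
z at 104 (size 8, align 8) → ends 112

104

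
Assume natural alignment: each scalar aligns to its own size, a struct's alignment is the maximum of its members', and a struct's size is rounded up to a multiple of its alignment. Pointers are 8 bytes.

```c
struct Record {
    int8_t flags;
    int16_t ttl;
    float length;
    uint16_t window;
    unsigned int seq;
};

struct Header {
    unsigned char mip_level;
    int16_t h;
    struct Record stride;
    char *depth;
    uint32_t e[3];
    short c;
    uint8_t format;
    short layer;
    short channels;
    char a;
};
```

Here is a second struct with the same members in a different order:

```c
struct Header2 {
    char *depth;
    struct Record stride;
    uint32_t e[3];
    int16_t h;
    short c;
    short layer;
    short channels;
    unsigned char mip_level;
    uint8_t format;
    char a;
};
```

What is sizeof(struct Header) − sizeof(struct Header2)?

8

Record: 0..1  flags  (1B, 1-aligned); 1..2  -- padding (1B); 2..4  ttl  (2B, 2-aligned); 4..8  length  (4B, 4-aligned); 8..10  window  (2B, 2-aligned); 10..12  -- padding (2B); 12..16  seq  (4B, 4-aligned); sizeof = 16, alignof = 4
0..1  mip_level  (1B, 1-aligned)
1..2  -- padding (1B)
2..4  h  (2B, 2-aligned)
4..20  stride  (16B, 4-aligned)
20..24  -- padding (4B)
24..32  depth  (8B, 8-aligned)
32..44  e  (12B, 4-aligned)
44..46  c  (2B, 2-aligned)
46..47  format  (1B, 1-aligned)
47..48  -- padding (1B)
48..50  layer  (2B, 2-aligned)
50..52  channels  (2B, 2-aligned)
52..53  a  (1B, 1-aligned)
53..56  -- tail padding (3B)
sizeof = 56, alignof = 8
— Header2 —
0..8  depth  (8B, 8-aligned)
8..24  stride  (16B, 4-aligned)
24..36  e  (12B, 4-aligned)
36..38  h  (2B, 2-aligned)
38..40  c  (2B, 2-aligned)
40..42  layer  (2B, 2-aligned)
42..44  channels  (2B, 2-aligned)
44..45  mip_level  (1B, 1-aligned)
45..46  format  (1B, 1-aligned)
46..47  a  (1B, 1-aligned)
47..48  -- tail padding (1B)
sizeof = 48, alignof = 8
56 − 48 = 8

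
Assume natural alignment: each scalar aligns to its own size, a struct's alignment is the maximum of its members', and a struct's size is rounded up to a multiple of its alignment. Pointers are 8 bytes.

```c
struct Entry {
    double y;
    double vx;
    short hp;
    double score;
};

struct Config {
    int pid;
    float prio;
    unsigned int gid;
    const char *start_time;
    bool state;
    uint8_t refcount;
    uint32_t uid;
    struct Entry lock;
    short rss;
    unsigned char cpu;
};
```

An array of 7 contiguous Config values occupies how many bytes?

Entry: 0..8  y  (8B, 8-aligned); 8..16  vx  (8B, 8-aligned); 16..18  hp  (2B, 2-aligned); 18..24  -- padding (6B); 24..32  score  (8B, 8-aligned); sizeof = 32, alignof = 8
0..4  pid  (4B, 4-aligned)
4..8  prio  (4B, 4-aligned)
8..12  gid  (4B, 4-aligned)
12..16  -- padding (4B)
16..24  start_time  (8B, 8-aligned)
24..25  state  (1B, 1-aligned)
25..26  refcount  (1B, 1-aligned)
26..28  -- padding (2B)
28..32  uid  (4B, 4-aligned)
32..64  lock  (32B, 8-aligned)
64..66  rss  (2B, 2-aligned)
66..67  cpu  (1B, 1-aligned)
67..72  -- tail padding (5B)
sizeof = 72, alignof = 8
array of 7: 7 × 72 = 504

504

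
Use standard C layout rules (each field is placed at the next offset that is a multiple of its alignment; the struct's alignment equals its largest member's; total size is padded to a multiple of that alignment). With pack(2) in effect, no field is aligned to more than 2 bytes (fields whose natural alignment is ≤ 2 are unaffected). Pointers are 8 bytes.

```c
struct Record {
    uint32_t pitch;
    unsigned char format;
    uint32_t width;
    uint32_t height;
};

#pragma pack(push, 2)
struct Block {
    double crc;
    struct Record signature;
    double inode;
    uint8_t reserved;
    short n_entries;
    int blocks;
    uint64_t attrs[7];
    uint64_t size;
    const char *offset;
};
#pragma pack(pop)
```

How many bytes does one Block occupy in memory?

Record: pitch at 0 (size 4, align 4) → ends 4; format at 4 (size 1, align 1) → ends 5; pad 3 to align 4 for width; width at 8 (size 4, align 4) → ends 12; height at 12 (size 4, align 4) → ends 16; total 16 bytes, alignment 4
crc at 0 (size 8, align 2) → ends 8
signature at 8 (size 16, align 2) → ends 24
inode at 24 (size 8, align 2) → ends 32
reserved at 32 (size 1, align 1) → ends 33
pad 1 to align 2 for n_entries
n_entries at 34 (size 2, align 2) → ends 36
blocks at 36 (size 4, align 2) → ends 40
attrs at 40 (size 56, align 2) → ends 96
size at 96 (size 8, align 2) → ends 104
offset at 104 (size 8, align 2) → ends 112
total 112 bytes, alignment 2

112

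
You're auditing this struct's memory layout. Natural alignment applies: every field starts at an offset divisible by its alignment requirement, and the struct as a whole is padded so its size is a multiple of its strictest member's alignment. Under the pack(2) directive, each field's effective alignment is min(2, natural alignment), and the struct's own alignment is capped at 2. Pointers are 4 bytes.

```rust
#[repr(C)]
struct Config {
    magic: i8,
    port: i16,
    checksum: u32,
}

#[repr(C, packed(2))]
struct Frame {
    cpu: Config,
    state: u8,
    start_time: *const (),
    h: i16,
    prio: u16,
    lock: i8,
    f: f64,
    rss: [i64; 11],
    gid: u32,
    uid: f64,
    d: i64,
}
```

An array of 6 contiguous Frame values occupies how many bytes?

816

Config: @0: magic [1B, align 1] → 1; +1 pad (align 2); @2: port [2B, align 2] → 4; @4: checksum [4B, align 4] → 8; size 8, align 4
@0: cpu [8B, align 2] → 8
@8: state [1B, align 1] → 9
+1 pad (align 2)
@10: start_time [4B, align 2] → 14
@14: h [2B, align 2] → 16
@16: prio [2B, align 2] → 18
@18: lock [1B, align 1] → 19
+1 pad (align 2)
@20: f [8B, align 2] → 28
@28: rss [88B, align 2] → 116
@116: gid [4B, align 2] → 120
@120: uid [8B, align 2] → 128
@128: d [8B, align 2] → 136
size 136, align 2
array of 6: 6 × 136 = 816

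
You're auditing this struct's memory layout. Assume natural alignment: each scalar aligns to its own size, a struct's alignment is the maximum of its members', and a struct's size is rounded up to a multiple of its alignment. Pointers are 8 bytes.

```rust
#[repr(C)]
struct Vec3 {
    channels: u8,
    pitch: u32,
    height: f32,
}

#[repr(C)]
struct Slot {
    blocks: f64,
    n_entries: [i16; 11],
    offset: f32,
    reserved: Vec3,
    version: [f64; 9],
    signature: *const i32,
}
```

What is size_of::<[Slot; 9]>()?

1152

Vec3: 0..1  channels  (1B, 1-aligned); 1..4  -- padding (3B); 4..8  pitch  (4B, 4-aligned); 8..12  height  (4B, 4-aligned); sizeof = 12, alignof = 4
0..8  blocks  (8B, 8-aligned)
8..30  n_entries  (22B, 2-aligned)
30..32  -- padding (2B)
32..36  offset  (4B, 4-aligned)
36..48  reserved  (12B, 4-aligned)
48..120  version  (72B, 8-aligned)
120..128  signature  (8B, 8-aligned)
sizeof = 128, alignof = 8
array of 9: 9 × 128 = 1152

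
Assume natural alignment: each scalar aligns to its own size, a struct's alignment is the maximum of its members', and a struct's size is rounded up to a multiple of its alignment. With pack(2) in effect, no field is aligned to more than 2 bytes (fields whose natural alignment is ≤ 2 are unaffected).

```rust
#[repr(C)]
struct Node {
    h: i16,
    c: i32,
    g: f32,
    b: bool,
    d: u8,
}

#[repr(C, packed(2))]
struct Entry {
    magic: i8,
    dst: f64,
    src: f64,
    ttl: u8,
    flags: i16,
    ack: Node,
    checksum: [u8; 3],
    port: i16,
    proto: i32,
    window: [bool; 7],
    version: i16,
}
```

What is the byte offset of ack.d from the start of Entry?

35

Node: @0: h [2B, align 2] → 2; +2 pad (align 4); @4: c [4B, align 4] → 8; @8: g [4B, align 4] → 12; @12: b [1B, align 1] → 13; @13: d [1B, align 1] → 14; +2 tail pad (align 4); size 16, align 4
@0: magic [1B, align 1] → 1
+1 pad (align 2)
@2: dst [8B, align 2] → 10
@10: src [8B, align 2] → 18
@18: ttl [1B, align 1] → 19
+1 pad (align 2)
@20: flags [2B, align 2] → 22
@22: ack [16B, align 2] → 38
within Node: d at 13
22 + 13 = 35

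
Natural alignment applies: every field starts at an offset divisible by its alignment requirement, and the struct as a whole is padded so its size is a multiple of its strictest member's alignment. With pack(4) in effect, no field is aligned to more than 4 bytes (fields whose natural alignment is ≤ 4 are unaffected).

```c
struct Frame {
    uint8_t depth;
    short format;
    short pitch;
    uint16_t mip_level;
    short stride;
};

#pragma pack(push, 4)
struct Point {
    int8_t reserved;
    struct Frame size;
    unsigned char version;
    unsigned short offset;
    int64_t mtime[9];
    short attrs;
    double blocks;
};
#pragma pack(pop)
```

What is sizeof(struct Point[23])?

Frame: depth at 0 (size 1, align 1) → ends 1; pad 1 to align 2 for format; format at 2 (size 2, align 2) → ends 4; pitch at 4 (size 2, align 2) → ends 6; mip_level at 6 (size 2, align 2) → ends 8; stride at 8 (size 2, align 2) → ends 10; total 10 bytes, alignment 2
reserved at 0 (size 1, align 1) → ends 1
pad 1 to align 2 for size
size at 2 (size 10, align 2) → ends 12
version at 12 (size 1, align 1) → ends 13
pad 1 to align 2 for offset
offset at 14 (size 2, align 2) → ends 16
mtime at 16 (size 72, align 4) → ends 88
attrs at 88 (size 2, align 2) → ends 90
pad 2 to align 4 for blocks
blocks at 92 (size 8, align 4) → ends 100
total 100 bytes, alignment 4
array of 23: 23 × 100 = 2300

2300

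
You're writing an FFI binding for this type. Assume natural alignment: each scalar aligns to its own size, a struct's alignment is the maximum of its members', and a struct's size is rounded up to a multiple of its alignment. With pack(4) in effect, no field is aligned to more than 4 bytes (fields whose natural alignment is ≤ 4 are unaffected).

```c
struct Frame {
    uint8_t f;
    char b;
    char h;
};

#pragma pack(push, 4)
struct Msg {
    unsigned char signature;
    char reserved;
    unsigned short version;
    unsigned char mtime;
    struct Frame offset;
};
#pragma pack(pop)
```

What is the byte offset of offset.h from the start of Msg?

Frame: f at 0 (size 1, align 1) → ends 1; b at 1 (size 1, align 1) → ends 2; h at 2 (size 1, align 1) → ends 3; total 3 bytes, alignment 1
signature at 0 (size 1, align 1) → ends 1
reserved at 1 (size 1, align 1) → ends 2
version at 2 (size 2, align 2) → ends 4
mtime at 4 (size 1, align 1) → ends 5
offset at 5 (size 3, align 1) → ends 8
within Frame: h at 2
5 + 2 = 7

7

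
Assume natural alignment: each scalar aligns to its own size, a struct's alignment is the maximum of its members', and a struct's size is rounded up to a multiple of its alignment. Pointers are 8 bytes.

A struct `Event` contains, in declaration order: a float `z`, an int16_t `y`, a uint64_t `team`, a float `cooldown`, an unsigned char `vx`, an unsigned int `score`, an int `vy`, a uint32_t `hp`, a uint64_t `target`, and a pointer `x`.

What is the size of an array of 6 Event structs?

336

z at 0 (size 4, align 4) → ends 4
y at 4 (size 2, align 2) → ends 6
pad 2 to align 8 for team
team at 8 (size 8, align 8) → ends 16
cooldown at 16 (size 4, align 4) → ends 20
vx at 20 (size 1, align 1) → ends 21
pad 3 to align 4 for score
score at 24 (size 4, align 4) → ends 28
vy at 28 (size 4, align 4) → ends 32
hp at 32 (size 4, align 4) → ends 36
pad 4 to align 8 for target
target at 40 (size 8, align 8) → ends 48
x at 48 (size 8, align 8) → ends 56
total 56 bytes, alignment 8
array of 6: 6 × 56 = 336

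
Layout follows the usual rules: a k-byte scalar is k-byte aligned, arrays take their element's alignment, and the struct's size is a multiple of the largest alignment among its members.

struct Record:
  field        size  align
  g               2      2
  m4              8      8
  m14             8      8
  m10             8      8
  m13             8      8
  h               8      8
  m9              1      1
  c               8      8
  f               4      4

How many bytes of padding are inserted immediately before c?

7

g at 0 (size 2, align 2) → ends 2
pad 6 to align 8 for m4
m4 at 8 (size 8, align 8) → ends 16
m14 at 16 (size 8, align 8) → ends 24
m10 at 24 (size 8, align 8) → ends 32
m13 at 32 (size 8, align 8) → ends 40
h at 40 (size 8, align 8) → ends 48
m9 at 48 (size 1, align 1) → ends 49
pad 7 to align 8 for c
c at 56 (size 8, align 8) → ends 64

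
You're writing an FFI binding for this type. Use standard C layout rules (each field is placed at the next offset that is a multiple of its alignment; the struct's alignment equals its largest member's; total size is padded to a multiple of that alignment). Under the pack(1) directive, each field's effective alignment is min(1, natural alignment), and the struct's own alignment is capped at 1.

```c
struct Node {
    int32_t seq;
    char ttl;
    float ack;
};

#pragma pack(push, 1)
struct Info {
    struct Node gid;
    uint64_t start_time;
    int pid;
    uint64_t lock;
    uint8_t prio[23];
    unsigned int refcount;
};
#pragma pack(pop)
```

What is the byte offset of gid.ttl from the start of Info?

Node: seq at 0 (size 4, align 4) → ends 4; ttl at 4 (size 1, align 1) → ends 5; pad 3 to align 4 for ack; ack at 8 (size 4, align 4) → ends 12; total 12 bytes, alignment 4
gid at 0 (size 12, align 1) → ends 12
within Node: ttl at 4
0 + 4 = 4

4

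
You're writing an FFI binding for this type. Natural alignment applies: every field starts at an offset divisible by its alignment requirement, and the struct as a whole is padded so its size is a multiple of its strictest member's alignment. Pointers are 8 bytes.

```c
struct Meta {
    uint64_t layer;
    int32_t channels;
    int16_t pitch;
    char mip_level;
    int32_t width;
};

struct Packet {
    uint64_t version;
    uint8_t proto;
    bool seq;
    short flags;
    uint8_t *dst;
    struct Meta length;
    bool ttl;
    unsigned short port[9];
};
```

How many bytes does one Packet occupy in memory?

Meta: @0: layer [8B, align 8] → 8; @8: channels [4B, align 4] → 12; @12: pitch [2B, align 2] → 14; @14: mip_level [1B, align 1] → 15; +1 pad (align 4); @16: width [4B, align 4] → 20; +4 tail pad (align 8); size 24, align 8
@0: version [8B, align 8] → 8
@8: proto [1B, align 1] → 9
@9: seq [1B, align 1] → 10
@10: flags [2B, align 2] → 12
+4 pad (align 8)
@16: dst [8B, align 8] → 24
@24: length [24B, align 8] → 48
@48: ttl [1B, align 1] → 49
+1 pad (align 2)
@50: port [18B, align 2] → 68
+4 tail pad (align 8)
size 72, align 8

72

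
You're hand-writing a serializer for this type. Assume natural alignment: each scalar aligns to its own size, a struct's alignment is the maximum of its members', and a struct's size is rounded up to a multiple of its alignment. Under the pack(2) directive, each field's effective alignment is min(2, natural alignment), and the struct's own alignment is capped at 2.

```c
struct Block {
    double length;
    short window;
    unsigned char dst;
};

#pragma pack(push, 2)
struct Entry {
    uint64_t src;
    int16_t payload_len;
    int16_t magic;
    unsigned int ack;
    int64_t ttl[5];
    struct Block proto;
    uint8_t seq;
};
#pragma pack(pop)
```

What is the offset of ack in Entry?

12

Block: length at 0 (size 8, align 8) → ends 8; window at 8 (size 2, align 2) → ends 10; dst at 10 (size 1, align 1) → ends 11; tail pad 5 to reach multiple of 8; total 16 bytes, alignment 8
src at 0 (size 8, align 2) → ends 8
payload_len at 8 (size 2, align 2) → ends 10
magic at 10 (size 2, align 2) → ends 12
ack at 12 (size 4, align 2) → ends 16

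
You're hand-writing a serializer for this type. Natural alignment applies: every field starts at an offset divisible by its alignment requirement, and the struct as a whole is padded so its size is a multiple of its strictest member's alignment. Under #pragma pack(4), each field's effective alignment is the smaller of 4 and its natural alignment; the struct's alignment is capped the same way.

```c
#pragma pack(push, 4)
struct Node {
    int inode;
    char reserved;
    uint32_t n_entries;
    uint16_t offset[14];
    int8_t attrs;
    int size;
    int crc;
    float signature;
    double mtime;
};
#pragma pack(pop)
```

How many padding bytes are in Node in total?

@0: inode [4B, align 4] → 4
@4: reserved [1B, align 1] → 5
+3 pad (align 4)
@8: n_entries [4B, align 4] → 12
@12: offset [28B, align 2] → 40
@40: attrs [1B, align 1] → 41
+3 pad (align 4)
@44: size [4B, align 4] → 48
@48: crc [4B, align 4] → 52
@52: signature [4B, align 4] → 56
@56: mtime [8B, align 4] → 64
size 64, align 4
data bytes 58, size 64 → padding 6

6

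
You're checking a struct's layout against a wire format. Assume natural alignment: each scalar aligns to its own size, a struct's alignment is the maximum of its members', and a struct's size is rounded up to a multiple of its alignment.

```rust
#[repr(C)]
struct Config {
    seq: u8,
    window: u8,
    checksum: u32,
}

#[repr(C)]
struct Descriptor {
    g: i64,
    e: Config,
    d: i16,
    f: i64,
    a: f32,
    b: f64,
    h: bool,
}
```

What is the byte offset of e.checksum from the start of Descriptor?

12

Config: @0: seq [1B, align 1] → 1; @1: window [1B, align 1] → 2; +2 pad (align 4); @4: checksum [4B, align 4] → 8; size 8, align 4
@0: g [8B, align 8] → 8
@8: e [8B, align 4] → 16
within Config: checksum at 4
8 + 4 = 12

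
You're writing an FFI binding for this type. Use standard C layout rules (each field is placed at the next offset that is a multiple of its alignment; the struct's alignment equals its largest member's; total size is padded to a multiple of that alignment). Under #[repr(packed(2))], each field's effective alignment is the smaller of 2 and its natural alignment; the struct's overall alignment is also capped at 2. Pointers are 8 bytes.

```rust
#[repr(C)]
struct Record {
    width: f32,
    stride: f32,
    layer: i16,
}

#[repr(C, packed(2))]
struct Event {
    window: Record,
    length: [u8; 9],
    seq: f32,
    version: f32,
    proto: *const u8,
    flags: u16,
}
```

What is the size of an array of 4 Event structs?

160

Record: 0..4  width  (4B, 4-aligned); 4..8  stride  (4B, 4-aligned); 8..10  layer  (2B, 2-aligned); 10..12  -- tail padding (2B); sizeof = 12, alignof = 4
0..12  window  (12B, 2-aligned)
12..21  length  (9B, 1-aligned)
21..22  -- padding (1B)
22..26  seq  (4B, 2-aligned)
26..30  version  (4B, 2-aligned)
30..38  proto  (8B, 2-aligned)
38..40  flags  (2B, 2-aligned)
sizeof = 40, alignof = 2
array of 4: 4 × 40 = 160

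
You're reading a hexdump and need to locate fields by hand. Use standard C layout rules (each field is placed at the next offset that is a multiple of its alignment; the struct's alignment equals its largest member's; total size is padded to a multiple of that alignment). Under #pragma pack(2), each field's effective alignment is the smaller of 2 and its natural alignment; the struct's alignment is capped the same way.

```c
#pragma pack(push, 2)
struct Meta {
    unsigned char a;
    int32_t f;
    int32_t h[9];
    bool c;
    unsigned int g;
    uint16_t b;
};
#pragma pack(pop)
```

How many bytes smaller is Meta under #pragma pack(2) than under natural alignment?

natural layout:
  0..1  a  (1B, 1-aligned)
  1..4  -- padding (3B)
  4..8  f  (4B, 4-aligned)
  8..44  h  (36B, 4-aligned)
  44..45  c  (1B, 1-aligned)
  45..48  -- padding (3B)
  48..52  g  (4B, 4-aligned)
  52..54  b  (2B, 2-aligned)
  54..56  -- tail padding (2B)
  sizeof = 56, alignof = 4
packed(2) layout:
  0..1  a  (1B, 1-aligned)
  1..2  -- padding (1B)
  2..6  f  (4B, 2-aligned)
  6..42  h  (36B, 2-aligned)
  42..43  c  (1B, 1-aligned)
  43..44  -- padding (1B)
  44..48  g  (4B, 2-aligned)
  48..50  b  (2B, 2-aligned)
  sizeof = 50, alignof = 2
56 − 50 = 6

6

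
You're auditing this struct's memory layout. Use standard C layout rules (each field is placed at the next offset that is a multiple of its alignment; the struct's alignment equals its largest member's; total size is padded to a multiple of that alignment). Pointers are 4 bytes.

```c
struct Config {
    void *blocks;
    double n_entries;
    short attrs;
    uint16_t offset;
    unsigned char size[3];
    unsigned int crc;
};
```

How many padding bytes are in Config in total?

9

@0: blocks [4B, align 4] → 4
+4 pad (align 8)
@8: n_entries [8B, align 8] → 16
@16: attrs [2B, align 2] → 18
@18: offset [2B, align 2] → 20
@20: size [3B, align 1] → 23
+1 pad (align 4)
@24: crc [4B, align 4] → 28
+4 tail pad (align 8)
size 32, align 8
data bytes 23, size 32 → padding 9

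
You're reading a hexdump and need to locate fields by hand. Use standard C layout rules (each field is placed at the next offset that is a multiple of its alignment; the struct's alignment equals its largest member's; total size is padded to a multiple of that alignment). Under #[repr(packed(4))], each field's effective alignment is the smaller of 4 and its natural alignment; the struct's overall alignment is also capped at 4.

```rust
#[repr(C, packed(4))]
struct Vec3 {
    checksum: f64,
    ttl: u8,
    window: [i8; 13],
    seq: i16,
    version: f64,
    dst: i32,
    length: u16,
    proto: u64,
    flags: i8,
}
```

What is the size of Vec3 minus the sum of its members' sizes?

0..8  checksum  (8B, 4-aligned)
8..9  ttl  (1B, 1-aligned)
9..22  window  (13B, 1-aligned)
22..24  seq  (2B, 2-aligned)
24..32  version  (8B, 4-aligned)
32..36  dst  (4B, 4-aligned)
36..38  length  (2B, 2-aligned)
38..40  -- padding (2B)
40..48  proto  (8B, 4-aligned)
48..49  flags  (1B, 1-aligned)
49..52  -- tail padding (3B)
sizeof = 52, alignof = 4
data bytes 47, size 52 → padding 5

5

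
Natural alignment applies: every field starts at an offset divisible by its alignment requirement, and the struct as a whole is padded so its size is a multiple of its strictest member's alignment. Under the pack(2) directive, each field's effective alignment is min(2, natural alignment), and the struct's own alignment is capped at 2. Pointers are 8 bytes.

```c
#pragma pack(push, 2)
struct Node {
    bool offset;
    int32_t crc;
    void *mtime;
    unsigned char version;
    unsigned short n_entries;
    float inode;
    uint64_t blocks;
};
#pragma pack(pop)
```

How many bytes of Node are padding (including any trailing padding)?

0..1  offset  (1B, 1-aligned)
1..2  -- padding (1B)
2..6  crc  (4B, 2-aligned)
6..14  mtime  (8B, 2-aligned)
14..15  version  (1B, 1-aligned)
15..16  -- padding (1B)
16..18  n_entries  (2B, 2-aligned)
18..22  inode  (4B, 2-aligned)
22..30  blocks  (8B, 2-aligned)
sizeof = 30, alignof = 2
data bytes 28, size 30 → padding 2

2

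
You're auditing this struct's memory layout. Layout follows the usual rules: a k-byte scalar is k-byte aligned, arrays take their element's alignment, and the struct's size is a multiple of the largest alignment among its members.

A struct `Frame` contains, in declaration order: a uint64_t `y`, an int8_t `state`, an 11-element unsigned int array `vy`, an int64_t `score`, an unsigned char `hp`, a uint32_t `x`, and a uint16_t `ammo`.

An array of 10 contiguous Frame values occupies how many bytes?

y at 0 (size 8, align 8) → ends 8
state at 8 (size 1, align 1) → ends 9
pad 3 to align 4 for vy
vy at 12 (size 44, align 4) → ends 56
score at 56 (size 8, align 8) → ends 64
hp at 64 (size 1, align 1) → ends 65
pad 3 to align 4 for x
x at 68 (size 4, align 4) → ends 72
ammo at 72 (size 2, align 2) → ends 74
tail pad 6 to reach multiple of 8
total 80 bytes, alignment 8
array of 10: 10 × 80 = 800

800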